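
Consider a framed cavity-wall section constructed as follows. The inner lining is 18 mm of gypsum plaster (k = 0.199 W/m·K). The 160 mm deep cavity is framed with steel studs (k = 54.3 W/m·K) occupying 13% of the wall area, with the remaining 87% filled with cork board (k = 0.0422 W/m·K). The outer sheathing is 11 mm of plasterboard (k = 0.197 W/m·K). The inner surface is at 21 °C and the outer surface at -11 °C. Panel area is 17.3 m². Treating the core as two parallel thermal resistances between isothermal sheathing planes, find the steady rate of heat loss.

Q ≈ 3280 W

Sheathing layers in series; stud and cavity paths in parallel between them.
R_inner = 0.018/(0.199×17.3) = 0.005228 K/W
R_stud  = 0.16/(54.3×0.13×17.3) = 0.00131 K/W
R_cav   = 0.16/(0.0422×0.87×17.3) = 0.2519 K/W
1/R_core = 1/R_stud + 1/R_cav → R_core = 0.001303 K/W
R_outer = 0.011/(0.197×17.3) = 0.003228 K/W
R_total = 0.009759 K/W
Q = ΔT/R_total = 32/0.009759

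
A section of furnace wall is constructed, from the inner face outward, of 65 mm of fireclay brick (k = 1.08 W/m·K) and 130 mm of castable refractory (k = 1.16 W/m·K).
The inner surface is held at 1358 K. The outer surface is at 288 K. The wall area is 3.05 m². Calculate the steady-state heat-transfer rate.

Q ≈ 18900 W

Thermal resistances in series:
R_fireclay brick = L/(kA) = 0.065/(1.08×3.05) = 0.01973 K/W
R_castable refractory = L/(kA) = 0.13/(1.16×3.05) = 0.03674 K/W
R_total = 0.05648 K/W
Q = ΔT / R_total = 1070 / 0.05648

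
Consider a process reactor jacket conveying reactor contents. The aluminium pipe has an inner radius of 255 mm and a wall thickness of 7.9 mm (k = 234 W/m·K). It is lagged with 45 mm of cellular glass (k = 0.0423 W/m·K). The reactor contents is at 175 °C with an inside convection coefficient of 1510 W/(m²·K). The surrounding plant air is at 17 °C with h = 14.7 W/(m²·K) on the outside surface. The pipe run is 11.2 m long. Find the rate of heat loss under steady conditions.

For a radial system each layer contributes R = ln(r_out/r_in)/(2πkL); films add R = 1/(hA).
R_inner film = 1/(h_i·2πr₁L) = 1/(1510×2π×0.255×11.2) = 3.69×10^-5 K/W
R_aluminium pipe wall = ln(262.9/255)/(2π×234×11.2) = 1.853×10^-6 K/W
R_cellular glass = ln(307.9/262.9)/(2π×0.0423×11.2) = 0.05308 K/W
R_outer film = 1/(h_o·2πr_oL) = 1/(14.7×2π×0.3079×11.2) = 0.00314 K/W
R_total = 0.05626 K/W
Q = ΔT/R_total = 158/0.05626

Q ≈ 2810 W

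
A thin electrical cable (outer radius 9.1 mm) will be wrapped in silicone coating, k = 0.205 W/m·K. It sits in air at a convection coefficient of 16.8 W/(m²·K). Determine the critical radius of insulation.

r_cr ≈ 12.2 mm

For a cylinder r_cr = k/h = 0.205/16.8
r_cr = 12.2 mm; since the bare radius (9.1 mm) is below r_cr, adding a thin layer of insulation will *increase* heat loss.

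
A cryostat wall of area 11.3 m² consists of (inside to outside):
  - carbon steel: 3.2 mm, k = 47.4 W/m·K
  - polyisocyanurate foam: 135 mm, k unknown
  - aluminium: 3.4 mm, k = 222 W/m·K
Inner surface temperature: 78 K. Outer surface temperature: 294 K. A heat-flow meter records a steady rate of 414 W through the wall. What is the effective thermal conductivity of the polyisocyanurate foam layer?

Treating each layer as a thermal resistance in series:
R_carbon steel = L/(kA) = 0.0032/(47.4×11.3) = 5.974×10^-6 K/W
R_aluminium = L/(kA) = 0.0034/(222×11.3) = 1.355×10^-6 K/W
Sum of known resistances R_other = 7.33×10^-6 K/W
Total R = ΔT/Q = 216/414 = 0.5217 K/W
R_polyisocyanurate foam = R_total − R_other = 0.5217 K/W
k = L/(R·A) = 0.135/(0.5217×11.3)

k ≈ 0.0229 W/(m·K)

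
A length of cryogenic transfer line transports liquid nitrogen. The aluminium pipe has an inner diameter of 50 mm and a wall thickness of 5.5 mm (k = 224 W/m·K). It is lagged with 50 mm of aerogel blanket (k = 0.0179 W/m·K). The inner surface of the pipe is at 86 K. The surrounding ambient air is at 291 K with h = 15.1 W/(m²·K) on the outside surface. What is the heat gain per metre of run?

Cylindrical conduction, so R = ln(r₂/r₁)/(2πkL) per layer, in series:
R_aluminium pipe wall = ln(30.5/25)/(2π×224×1) = 1.413×10^-4 K/W
R_aerogel blanket = ln(80.5/30.5)/(2π×0.0179×1) = 8.629 K/W
R_outer film = 1/(h_o·2πr_oL) = 1/(15.1×2π×0.0805×1) = 0.1309 K/W
R_total = 8.76 K/W
Q = ΔT/R_total = 205/8.76

q′ ≈ 23.4 W/m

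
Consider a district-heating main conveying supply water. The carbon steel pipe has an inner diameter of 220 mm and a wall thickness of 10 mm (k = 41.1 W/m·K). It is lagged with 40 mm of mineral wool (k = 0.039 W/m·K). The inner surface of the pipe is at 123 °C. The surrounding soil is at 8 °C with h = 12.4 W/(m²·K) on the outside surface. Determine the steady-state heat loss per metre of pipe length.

q′ ≈ 91.7 W/m

For a radial system each layer contributes R = ln(r_out/r_in)/(2πkL); films add R = 1/(hA).
R_carbon steel pipe wall = ln(120/110)/(2π×41.1×1) = 3.369×10^-4 K/W
R_mineral wool = ln(160/120)/(2π×0.039×1) = 1.174 K/W
R_outer film = 1/(h_o·2πr_oL) = 1/(12.4×2π×0.16×1) = 0.08022 K/W
R_total = 1.255 K/W
Q = ΔT/R_total = 115/1.255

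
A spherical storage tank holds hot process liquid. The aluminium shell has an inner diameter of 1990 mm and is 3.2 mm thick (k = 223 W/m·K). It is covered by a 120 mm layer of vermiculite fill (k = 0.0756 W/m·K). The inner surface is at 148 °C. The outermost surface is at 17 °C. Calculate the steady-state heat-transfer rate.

Q ≈ 1160 W

Radial (spherical) resistances in series:
R_aluminium shell = (1/0.995 − 1/0.9982)/(4π×223) = 1.15×10^-6 K/W
R_vermiculite fill = (1/0.9982 − 1/1.1182)/(4π×0.0756) = 0.1132 K/W
R_total = 0.1132 K/W
Q = ΔT/R_total = 131/0.1132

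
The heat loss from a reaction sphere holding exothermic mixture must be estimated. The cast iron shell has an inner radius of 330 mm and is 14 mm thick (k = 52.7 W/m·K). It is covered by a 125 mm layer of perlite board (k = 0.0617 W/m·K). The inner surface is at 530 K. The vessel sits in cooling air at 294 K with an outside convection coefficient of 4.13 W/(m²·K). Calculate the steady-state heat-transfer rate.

Q ≈ 217 W

Radial (spherical) resistances in series:
R_cast iron shell = (1/0.33 − 1/0.344)/(4π×52.7) = 1.862×10^-4 K/W
R_perlite board = (1/0.344 − 1/0.469)/(4π×0.0617) = 0.9993 K/W
R_outer film = 1/(h·4πr_o²) = 1/(4.13×4π×0.469²) = 0.0876 K/W
R_total = 1.087 K/W
Q = ΔT/R_total = 236/1.087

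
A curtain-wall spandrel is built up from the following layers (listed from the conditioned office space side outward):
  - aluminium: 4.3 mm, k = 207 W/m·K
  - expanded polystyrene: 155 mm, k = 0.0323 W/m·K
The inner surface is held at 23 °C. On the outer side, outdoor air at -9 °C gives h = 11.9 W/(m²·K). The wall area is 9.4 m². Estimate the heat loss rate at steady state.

Using the resistance-network approach (series):
R_aluminium = L/(kA) = 0.0043/(207×9.4) = 2.21×10^-6 K/W
R_expanded polystyrene = L/(kA) = 0.155/(0.0323×9.4) = 0.5105 K/W
R_outer film = 1/(h_o·A) = 1/(11.9×9.4) = 0.00894 K/W
R_total = 0.5194 K/W
Q = ΔT / R_total = 32 / 0.5194

Q ≈ 61.6 W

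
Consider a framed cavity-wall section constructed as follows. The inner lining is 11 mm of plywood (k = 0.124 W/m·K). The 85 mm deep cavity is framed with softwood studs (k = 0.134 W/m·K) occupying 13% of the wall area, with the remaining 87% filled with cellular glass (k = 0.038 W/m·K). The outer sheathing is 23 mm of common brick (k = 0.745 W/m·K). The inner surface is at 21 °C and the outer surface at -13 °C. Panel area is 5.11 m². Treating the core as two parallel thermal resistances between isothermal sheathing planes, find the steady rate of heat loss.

Sheathing layers in series; stud and cavity paths in parallel between them.
R_inner = 0.011/(0.124×5.11) = 0.01736 K/W
R_stud  = 0.085/(0.134×0.13×5.11) = 0.9549 K/W
R_cav   = 0.085/(0.038×0.87×5.11) = 0.5031 K/W
1/R_core = 1/R_stud + 1/R_cav → R_core = 0.3295 K/W
R_outer = 0.023/(0.745×5.11) = 0.006042 K/W
R_total = 0.3529 K/W
Q = ΔT/R_total = 34/0.3529

Q ≈ 96.3 W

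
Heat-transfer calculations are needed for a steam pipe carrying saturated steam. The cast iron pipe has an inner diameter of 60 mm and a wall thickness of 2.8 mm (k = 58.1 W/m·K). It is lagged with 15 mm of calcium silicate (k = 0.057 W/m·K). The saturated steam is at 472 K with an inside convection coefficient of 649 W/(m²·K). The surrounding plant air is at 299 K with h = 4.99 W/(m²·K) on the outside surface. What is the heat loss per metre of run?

q′ ≈ 100 W/m

Treating each annulus and film as a series resistance:
R_inner film = 1/(h_i·2πr₁L) = 1/(649×2π×0.03×1) = 0.008174 K/W
R_cast iron pipe wall = ln(32.8/30)/(2π×58.1×1) = 2.444×10^-4 K/W
R_calcium silicate = ln(47.8/32.8)/(2π×0.057×1) = 1.052 K/W
R_outer film = 1/(h_o·2πr_oL) = 1/(4.99×2π×0.0478×1) = 0.6673 K/W
R_total = 1.727 K/W
Q = ΔT/R_total = 173/1.727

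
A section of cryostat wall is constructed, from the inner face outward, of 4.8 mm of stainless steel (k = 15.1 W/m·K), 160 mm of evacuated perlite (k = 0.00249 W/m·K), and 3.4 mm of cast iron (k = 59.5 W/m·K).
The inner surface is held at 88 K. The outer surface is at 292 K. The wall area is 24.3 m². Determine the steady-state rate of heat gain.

Treating each layer as a thermal resistance in series:
R_stainless steel = L/(kA) = 0.0048/(15.1×24.3) = 1.308×10^-5 K/W
R_evacuated perlite = L/(kA) = 0.16/(0.00249×24.3) = 2.644 K/W
R_cast iron = L/(kA) = 0.0034/(59.5×24.3) = 2.352×10^-6 K/W
R_total = 2.644 K/W
Q = ΔT / R_total = 204 / 2.644

Q ≈ 77.1 W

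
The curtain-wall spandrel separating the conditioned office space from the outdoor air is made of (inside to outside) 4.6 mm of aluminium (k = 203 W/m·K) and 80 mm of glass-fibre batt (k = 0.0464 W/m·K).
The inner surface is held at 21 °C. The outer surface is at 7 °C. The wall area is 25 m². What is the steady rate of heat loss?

Q ≈ 203 W

Treating each layer as a thermal resistance in series:
R_aluminium = L/(kA) = 0.0046/(203×25) = 9.064×10^-7 K/W
R_glass-fibre batt = L/(kA) = 0.08/(0.0464×25) = 0.06897 K/W
R_total = 0.06897 K/W
Q = ΔT / R_total = 14 / 0.06897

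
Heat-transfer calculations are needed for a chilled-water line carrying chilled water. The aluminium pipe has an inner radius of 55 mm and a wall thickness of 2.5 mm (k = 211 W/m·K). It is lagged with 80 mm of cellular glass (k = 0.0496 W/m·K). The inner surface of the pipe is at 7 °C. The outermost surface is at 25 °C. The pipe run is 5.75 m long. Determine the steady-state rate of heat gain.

Cylindrical conduction, so R = ln(r₂/r₁)/(2πkL) per layer, in series:
R_aluminium pipe wall = ln(57.5/55)/(2π×211×5.75) = 5.831×10^-6 K/W
R_cellular glass = ln(137.5/57.5)/(2π×0.0496×5.75) = 0.4865 K/W
R_total = 0.4865 K/W
Q = ΔT/R_total = 18/0.4865

Q ≈ 37 W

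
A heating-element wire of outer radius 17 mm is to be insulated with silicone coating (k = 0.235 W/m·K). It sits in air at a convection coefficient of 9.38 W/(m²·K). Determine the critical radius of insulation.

r_cr ≈ 25.1 mm

For a cylinder r_cr = k/h = 0.235/9.38
r_cr = 25.1 mm; since the bare radius (17 mm) is below r_cr, adding a thin layer of insulation will *increase* heat loss.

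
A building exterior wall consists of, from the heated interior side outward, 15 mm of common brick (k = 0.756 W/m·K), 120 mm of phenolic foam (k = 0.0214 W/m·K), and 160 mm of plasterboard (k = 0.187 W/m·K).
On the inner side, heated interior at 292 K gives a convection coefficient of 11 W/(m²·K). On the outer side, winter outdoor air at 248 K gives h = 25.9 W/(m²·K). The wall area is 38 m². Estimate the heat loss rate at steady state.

Treating each layer as a thermal resistance in series:
R_inner film = 1/(h_i·A) = 1/(11×38) = 0.002392 K/W
R_common brick = L/(kA) = 0.015/(0.756×38) = 5.221×10^-4 K/W
R_phenolic foam = L/(kA) = 0.12/(0.0214×38) = 0.1476 K/W
R_plasterboard = L/(kA) = 0.16/(0.187×38) = 0.02252 K/W
R_outer film = 1/(h_o·A) = 1/(25.9×38) = 0.001016 K/W
R_total = 0.174 K/W
Q = ΔT / R_total = 44 / 0.174

Q ≈ 253 W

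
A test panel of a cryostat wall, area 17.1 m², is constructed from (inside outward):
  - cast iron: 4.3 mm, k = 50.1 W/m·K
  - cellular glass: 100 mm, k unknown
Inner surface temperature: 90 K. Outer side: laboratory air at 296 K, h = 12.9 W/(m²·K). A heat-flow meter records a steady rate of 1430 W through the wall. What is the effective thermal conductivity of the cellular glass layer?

Treating each layer as a thermal resistance in series:
R_cast iron = L/(kA) = 0.0043/(50.1×17.1) = 5.019×10^-6 K/W
R_outer film = 1/(h_o·A) = 1/(12.9×17.1) = 0.004533 K/W
Sum of known resistances R_other = 0.004538 K/W
Total R = ΔT/Q = 206/1430 = 0.1441 K/W
R_cellular glass = R_total − R_other = 0.1395 K/W
k = L/(R·A) = 0.1/(0.1395×17.1)

k ≈ 0.0419 W/(m·K)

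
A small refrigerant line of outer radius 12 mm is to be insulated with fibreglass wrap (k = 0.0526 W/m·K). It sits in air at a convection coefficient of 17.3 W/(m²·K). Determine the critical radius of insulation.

For a cylinder r_cr = k/h = 0.0526/17.3
r_cr = 3.04 mm; since the bare radius (12 mm) is above r_cr, any added insulation will reduce heat loss.

r_cr ≈ 3.04 mm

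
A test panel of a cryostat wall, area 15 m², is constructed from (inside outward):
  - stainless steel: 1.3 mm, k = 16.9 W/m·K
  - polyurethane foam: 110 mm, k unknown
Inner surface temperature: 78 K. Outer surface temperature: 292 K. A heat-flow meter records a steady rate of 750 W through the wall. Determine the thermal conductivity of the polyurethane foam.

k ≈ 0.0257 W/(m·K)

Model the wall as resistances in series:
R_stainless steel = L/(kA) = 0.0013/(16.9×15) = 5.128×10^-6 K/W
Sum of known resistances R_other = 5.128×10^-6 K/W
Total R = ΔT/Q = 214/750 = 0.2853 K/W
R_polyurethane foam = R_total − R_other = 0.2853 K/W
k = L/(R·A) = 0.11/(0.2853×15)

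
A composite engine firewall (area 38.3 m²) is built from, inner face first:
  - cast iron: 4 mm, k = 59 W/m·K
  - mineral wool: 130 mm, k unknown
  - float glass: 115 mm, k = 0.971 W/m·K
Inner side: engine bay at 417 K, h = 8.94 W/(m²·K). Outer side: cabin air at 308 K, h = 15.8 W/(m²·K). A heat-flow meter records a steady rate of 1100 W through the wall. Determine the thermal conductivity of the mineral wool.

Series thermal resistances:
R_inner film = 1/(h_i·A) = 1/(8.94×38.3) = 0.002921 K/W
R_cast iron = L/(kA) = 0.004/(59×38.3) = 1.77×10^-6 K/W
R_float glass = L/(kA) = 0.115/(0.971×38.3) = 0.003092 K/W
R_outer film = 1/(h_o·A) = 1/(15.8×38.3) = 0.001653 K/W
Sum of known resistances R_other = 0.007667 K/W
Total R = ΔT/Q = 109/1100 = 0.09909 K/W
R_mineral wool = R_total − R_other = 0.09142 K/W
k = L/(R·A) = 0.13/(0.09142×38.3)

k ≈ 0.0371 W/(m·K)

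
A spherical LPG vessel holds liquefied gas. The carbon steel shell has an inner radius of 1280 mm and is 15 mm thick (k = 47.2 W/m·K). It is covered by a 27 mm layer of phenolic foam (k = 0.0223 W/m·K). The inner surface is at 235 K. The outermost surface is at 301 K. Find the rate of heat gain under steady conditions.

Q ≈ 1170 W

Spherical conduction: R = (1/r_in − 1/r_out)/(4πk) per layer; series-sum.
R_carbon steel shell = (1/1.28 − 1/1.295)/(4π×47.2) = 1.526×10^-5 K/W
R_phenolic foam = (1/1.295 − 1/1.322)/(4π×0.0223) = 0.05628 K/W
R_total = 0.05629 K/W
Q = ΔT/R_total = 66/0.05629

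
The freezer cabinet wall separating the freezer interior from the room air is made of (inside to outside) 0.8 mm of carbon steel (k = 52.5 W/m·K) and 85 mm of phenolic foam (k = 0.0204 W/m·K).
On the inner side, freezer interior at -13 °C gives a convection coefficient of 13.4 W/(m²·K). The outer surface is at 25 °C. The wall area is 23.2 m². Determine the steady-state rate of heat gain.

Q ≈ 208 W

Model the wall as resistances in series:
R_inner film = 1/(h_i·A) = 1/(13.4×23.2) = 0.003217 K/W
R_carbon steel = L/(kA) = 0.0008/(52.5×23.2) = 6.568×10^-7 K/W
R_phenolic foam = L/(kA) = 0.085/(0.0204×23.2) = 0.1796 K/W
R_total = 0.1828 K/W
Q = ΔT / R_total = 38 / 0.1828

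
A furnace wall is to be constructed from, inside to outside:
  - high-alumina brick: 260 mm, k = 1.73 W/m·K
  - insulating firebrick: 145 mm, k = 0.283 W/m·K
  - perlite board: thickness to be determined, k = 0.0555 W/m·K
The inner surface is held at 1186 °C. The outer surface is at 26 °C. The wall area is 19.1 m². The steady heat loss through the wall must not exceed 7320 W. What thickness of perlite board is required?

Model the wall as resistances in series:
R_high-alumina brick = L/(kA) = 0.26/(1.73×19.1) = 0.007869 K/W
R_insulating firebrick = L/(kA) = 0.145/(0.283×19.1) = 0.02683 K/W
Sum of the known resistances R_other = 0.03469 K/W
Required total resistance R_tot = ΔT/Q_allow = 1160/7320 = 0.1585 K/W
R_perlite board = R_tot − R_other = 0.1238 K/W
L = R·k·A = 0.1238×0.0555×19.1

L ≈ 131 mm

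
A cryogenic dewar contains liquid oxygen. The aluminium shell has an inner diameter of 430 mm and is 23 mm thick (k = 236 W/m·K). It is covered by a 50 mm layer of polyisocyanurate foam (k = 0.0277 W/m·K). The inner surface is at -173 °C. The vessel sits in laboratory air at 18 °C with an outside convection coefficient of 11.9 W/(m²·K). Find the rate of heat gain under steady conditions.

Spherical conduction: R = (1/r_in − 1/r_out)/(4πk) per layer; series-sum.
R_aluminium shell = (1/0.215 − 1/0.238)/(4π×236) = 1.516×10^-4 K/W
R_polyisocyanurate foam = (1/0.238 − 1/0.288)/(4π×0.0277) = 2.096 K/W
R_outer film = 1/(h·4πr_o²) = 1/(11.9×4π×0.288²) = 0.08062 K/W
R_total = 2.176 K/W
Q = ΔT/R_total = 191/2.176

Q ≈ 87.8 W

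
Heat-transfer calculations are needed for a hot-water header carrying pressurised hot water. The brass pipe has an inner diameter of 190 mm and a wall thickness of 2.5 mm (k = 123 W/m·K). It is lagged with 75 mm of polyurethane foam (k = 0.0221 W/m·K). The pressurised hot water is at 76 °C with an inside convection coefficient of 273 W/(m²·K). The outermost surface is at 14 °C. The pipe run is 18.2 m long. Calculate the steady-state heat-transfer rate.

For a radial system each layer contributes R = ln(r_out/r_in)/(2πkL); films add R = 1/(hA).
R_inner film = 1/(h_i·2πr₁L) = 1/(273×2π×0.095×18.2) = 3.372×10^-4 K/W
R_brass pipe wall = ln(97.5/95)/(2π×123×18.2) = 1.847×10^-6 K/W
R_polyurethane foam = ln(172.5/97.5)/(2π×0.0221×18.2) = 0.2258 K/W
R_total = 0.2261 K/W
Q = ΔT/R_total = 62/0.2261

Q ≈ 274 W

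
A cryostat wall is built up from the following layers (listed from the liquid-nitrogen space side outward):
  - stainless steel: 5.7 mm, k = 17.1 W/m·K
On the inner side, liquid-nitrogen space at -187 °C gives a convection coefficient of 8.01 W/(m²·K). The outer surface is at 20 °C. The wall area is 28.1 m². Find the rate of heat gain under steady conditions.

Q ≈ 46500 W

Series thermal resistances:
R_inner film = 1/(h_i·A) = 1/(8.01×28.1) = 0.004443 K/W
R_stainless steel = L/(kA) = 0.0057/(17.1×28.1) = 1.186×10^-5 K/W
R_total = 0.004455 K/W
Q = ΔT / R_total = 207 / 0.004455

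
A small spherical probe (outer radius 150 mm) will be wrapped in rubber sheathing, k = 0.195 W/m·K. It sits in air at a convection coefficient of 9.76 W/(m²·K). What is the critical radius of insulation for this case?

For a sphere r_cr = 2k/h = 2×0.195/9.76
r_cr = 40 mm; since the bare radius (150 mm) is above r_cr, any added insulation will reduce heat loss.

r_cr ≈ 40 mm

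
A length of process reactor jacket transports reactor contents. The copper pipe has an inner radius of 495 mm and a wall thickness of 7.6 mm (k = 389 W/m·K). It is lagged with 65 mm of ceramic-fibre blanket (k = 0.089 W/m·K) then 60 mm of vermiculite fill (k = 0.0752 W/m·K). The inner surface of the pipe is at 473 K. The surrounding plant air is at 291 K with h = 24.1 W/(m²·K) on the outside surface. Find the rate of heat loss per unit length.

Radial resistances (cylindrical: R_cond = ln(r_o/r_i)/(2πkL), R_conv = 1/(h·2πrL)):
R_copper pipe wall = ln(502.6/495)/(2π×389×1) = 6.234×10^-6 K/W
R_ceramic-fibre blanket = ln(567.6/502.6)/(2π×0.089×1) = 0.2175 K/W
R_vermiculite fill = ln(627.6/567.6)/(2π×0.0752×1) = 0.2127 K/W
R_outer film = 1/(h_o·2πr_oL) = 1/(24.1×2π×0.6276×1) = 0.01052 K/W
R_total = 0.4407 K/W
Q = ΔT/R_total = 182/0.4407

q′ ≈ 413 W/m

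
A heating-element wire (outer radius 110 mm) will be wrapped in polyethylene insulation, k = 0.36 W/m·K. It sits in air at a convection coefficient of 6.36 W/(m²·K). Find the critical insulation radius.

For a cylinder r_cr = k/h = 0.36/6.36
r_cr = 56.6 mm; since the bare radius (110 mm) is above r_cr, any added insulation will reduce heat loss.

r_cr ≈ 56.6 mm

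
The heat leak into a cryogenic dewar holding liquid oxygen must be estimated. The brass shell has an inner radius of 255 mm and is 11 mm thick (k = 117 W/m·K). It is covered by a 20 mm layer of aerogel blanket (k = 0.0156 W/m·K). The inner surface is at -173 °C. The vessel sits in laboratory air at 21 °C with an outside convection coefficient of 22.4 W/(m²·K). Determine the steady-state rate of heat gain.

Spherical conduction: R = (1/r_in − 1/r_out)/(4πk) per layer; series-sum.
R_brass shell = (1/0.255 − 1/0.266)/(4π×117) = 1.103×10^-4 K/W
R_aerogel blanket = (1/0.266 − 1/0.286)/(4π×0.0156) = 1.341 K/W
R_outer film = 1/(h·4πr_o²) = 1/(22.4×4π×0.286²) = 0.04343 K/W
R_total = 1.385 K/W
Q = ΔT/R_total = 194/1.385

Q ≈ 140 W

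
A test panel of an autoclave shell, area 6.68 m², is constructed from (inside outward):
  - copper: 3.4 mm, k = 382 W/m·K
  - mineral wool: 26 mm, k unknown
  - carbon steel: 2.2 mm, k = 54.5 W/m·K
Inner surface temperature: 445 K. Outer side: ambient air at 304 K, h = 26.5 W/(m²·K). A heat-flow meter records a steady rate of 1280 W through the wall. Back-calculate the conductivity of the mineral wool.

k ≈ 0.0372 W/(m·K)

Using the resistance-network approach (series):
R_copper = L/(kA) = 0.0034/(382×6.68) = 1.332×10^-6 K/W
R_carbon steel = L/(kA) = 0.0022/(54.5×6.68) = 6.043×10^-6 K/W
R_outer film = 1/(h_o·A) = 1/(26.5×6.68) = 0.005649 K/W
Sum of known resistances R_other = 0.005656 K/W
Total R = ΔT/Q = 141/1280 = 0.1102 K/W
R_mineral wool = R_total − R_other = 0.1045 K/W
k = L/(R·A) = 0.026/(0.1045×6.68)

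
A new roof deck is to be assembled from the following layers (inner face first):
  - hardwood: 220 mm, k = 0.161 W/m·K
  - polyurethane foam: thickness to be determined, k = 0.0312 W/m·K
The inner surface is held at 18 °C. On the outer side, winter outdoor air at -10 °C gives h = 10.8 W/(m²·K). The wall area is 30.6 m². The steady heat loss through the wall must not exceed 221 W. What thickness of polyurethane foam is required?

Using the resistance-network approach (series):
R_hardwood = L/(kA) = 0.22/(0.161×30.6) = 0.04466 K/W
R_outer film = 1/(h_o·A) = 1/(10.8×30.6) = 0.003026 K/W
Sum of the known resistances R_other = 0.04768 K/W
Required total resistance R_tot = ΔT/Q_allow = 28/221 = 0.1267 K/W
R_polyurethane foam = R_tot − R_other = 0.07902 K/W
L = R·k·A = 0.07902×0.0312×30.6

L ≈ 75.4 mm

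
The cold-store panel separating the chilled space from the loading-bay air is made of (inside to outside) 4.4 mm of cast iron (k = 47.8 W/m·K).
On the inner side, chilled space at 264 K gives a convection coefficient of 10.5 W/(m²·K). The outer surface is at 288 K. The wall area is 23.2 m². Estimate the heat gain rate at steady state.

Thermal resistances in series:
R_inner film = 1/(h_i·A) = 1/(10.5×23.2) = 0.004105 K/W
R_cast iron = L/(kA) = 0.0044/(47.8×23.2) = 3.968×10^-6 K/W
R_total = 0.004109 K/W
Q = ΔT / R_total = 24 / 0.004109

Q ≈ 5840 W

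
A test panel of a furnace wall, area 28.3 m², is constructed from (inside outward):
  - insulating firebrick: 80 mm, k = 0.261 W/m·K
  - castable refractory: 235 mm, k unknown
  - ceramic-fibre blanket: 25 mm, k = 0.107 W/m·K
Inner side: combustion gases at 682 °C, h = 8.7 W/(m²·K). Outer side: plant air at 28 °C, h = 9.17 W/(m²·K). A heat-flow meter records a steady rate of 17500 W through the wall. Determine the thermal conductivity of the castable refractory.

k ≈ 0.801 W/(m·K)

Series thermal resistances:
R_inner film = 1/(h_i·A) = 1/(8.7×28.3) = 0.004062 K/W
R_insulating firebrick = L/(kA) = 0.08/(0.261×28.3) = 0.01083 K/W
R_ceramic-fibre blanket = L/(kA) = 0.025/(0.107×28.3) = 0.008256 K/W
R_outer film = 1/(h_o·A) = 1/(9.17×28.3) = 0.003853 K/W
Sum of known resistances R_other = 0.027 K/W
Total R = ΔT/Q = 654/17500 = 0.03737 K/W
R_castable refractory = R_total − R_other = 0.01037 K/W
k = L/(R·A) = 0.235/(0.01037×28.3)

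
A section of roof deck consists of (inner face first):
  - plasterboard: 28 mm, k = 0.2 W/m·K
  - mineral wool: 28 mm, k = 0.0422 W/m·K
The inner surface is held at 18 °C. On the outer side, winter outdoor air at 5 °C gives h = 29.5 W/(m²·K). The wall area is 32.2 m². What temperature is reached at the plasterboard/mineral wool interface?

T ≈ 15.8 °C

Model the wall as resistances in series:
R_plasterboard = L/(kA) = 0.028/(0.2×32.2) = 0.004348 K/W
R_mineral wool = L/(kA) = 0.028/(0.0422×32.2) = 0.02061 K/W
R_outer film = 1/(h_o·A) = 1/(29.5×32.2) = 0.001053 K/W
R_total = 0.02601 K/W;  Q = ΔT/R_total = 13/0.02601 = 499.9 W
T_interface = T_inner − Q·ΣR(inner→interface) = 18 − 500×0.004348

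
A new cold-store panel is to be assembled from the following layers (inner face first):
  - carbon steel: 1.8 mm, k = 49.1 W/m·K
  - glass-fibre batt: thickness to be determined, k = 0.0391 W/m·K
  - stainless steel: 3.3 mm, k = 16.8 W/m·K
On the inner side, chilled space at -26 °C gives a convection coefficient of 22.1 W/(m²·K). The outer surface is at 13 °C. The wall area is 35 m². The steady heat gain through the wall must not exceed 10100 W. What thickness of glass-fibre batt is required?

Treating each layer as a thermal resistance in series:
R_inner film = 1/(h_i·A) = 1/(22.1×35) = 0.001293 K/W
R_carbon steel = L/(kA) = 0.0018/(49.1×35) = 1.047×10^-6 K/W
R_stainless steel = L/(kA) = 0.0033/(16.8×35) = 5.612×10^-6 K/W
Sum of the known resistances R_other = 0.001299 K/W
Required total resistance R_tot = ΔT/Q_allow = 39/10100 = 0.003861 K/W
R_glass-fibre batt = R_tot − R_other = 0.002562 K/W
L = R·k·A = 0.002562×0.0391×35

L ≈ 3.51 mm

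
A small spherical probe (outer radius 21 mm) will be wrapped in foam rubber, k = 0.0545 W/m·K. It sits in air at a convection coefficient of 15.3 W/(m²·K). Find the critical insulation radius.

r_cr ≈ 7.12 mm

For a sphere r_cr = 2k/h = 2×0.0545/15.3
r_cr = 7.12 mm; since the bare radius (21 mm) is above r_cr, any added insulation will reduce heat loss.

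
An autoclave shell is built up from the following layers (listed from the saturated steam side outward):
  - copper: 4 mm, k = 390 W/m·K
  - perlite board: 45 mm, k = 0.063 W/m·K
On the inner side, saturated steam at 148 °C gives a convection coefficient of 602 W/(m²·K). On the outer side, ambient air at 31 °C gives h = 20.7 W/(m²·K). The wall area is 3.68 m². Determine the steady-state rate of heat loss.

Treating each layer as a thermal resistance in series:
R_inner film = 1/(h_i·A) = 1/(602×3.68) = 4.514×10^-4 K/W
R_copper = L/(kA) = 0.004/(390×3.68) = 2.787×10^-6 K/W
R_perlite board = L/(kA) = 0.045/(0.063×3.68) = 0.1941 K/W
R_outer film = 1/(h_o·A) = 1/(20.7×3.68) = 0.01313 K/W
R_total = 0.2077 K/W
Q = ΔT / R_total = 117 / 0.2077

Q ≈ 563 W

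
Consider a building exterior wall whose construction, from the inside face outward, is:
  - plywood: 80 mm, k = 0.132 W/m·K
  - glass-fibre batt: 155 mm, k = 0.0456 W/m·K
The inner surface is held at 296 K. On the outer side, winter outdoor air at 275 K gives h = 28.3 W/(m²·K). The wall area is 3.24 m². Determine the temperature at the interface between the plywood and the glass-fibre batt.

T ≈ 293 K

Treating each layer as a thermal resistance in series:
R_plywood = L/(kA) = 0.08/(0.132×3.24) = 0.1871 K/W
R_glass-fibre batt = L/(kA) = 0.155/(0.0456×3.24) = 1.049 K/W
R_outer film = 1/(h_o·A) = 1/(28.3×3.24) = 0.01091 K/W
R_total = 1.247 K/W;  Q = ΔT/R_total = 21/1.247 = 16.84 W
T_interface = T_inner − Q·ΣR(inner→interface) = 296 − 16.8×0.1871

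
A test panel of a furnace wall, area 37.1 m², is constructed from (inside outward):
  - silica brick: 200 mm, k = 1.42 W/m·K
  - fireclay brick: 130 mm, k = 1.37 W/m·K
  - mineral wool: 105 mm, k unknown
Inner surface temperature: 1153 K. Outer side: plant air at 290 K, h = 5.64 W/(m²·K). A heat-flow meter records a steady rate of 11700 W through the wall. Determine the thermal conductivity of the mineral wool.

k ≈ 0.0452 W/(m·K)

Series thermal resistances:
R_silica brick = L/(kA) = 0.2/(1.42×37.1) = 0.003796 K/W
R_fireclay brick = L/(kA) = 0.13/(1.37×37.1) = 0.002558 K/W
R_outer film = 1/(h_o·A) = 1/(5.64×37.1) = 0.004779 K/W
Sum of known resistances R_other = 0.01113 K/W
Total R = ΔT/Q = 863/11700 = 0.07376 K/W
R_mineral wool = R_total − R_other = 0.06263 K/W
k = L/(R·A) = 0.105/(0.06263×37.1)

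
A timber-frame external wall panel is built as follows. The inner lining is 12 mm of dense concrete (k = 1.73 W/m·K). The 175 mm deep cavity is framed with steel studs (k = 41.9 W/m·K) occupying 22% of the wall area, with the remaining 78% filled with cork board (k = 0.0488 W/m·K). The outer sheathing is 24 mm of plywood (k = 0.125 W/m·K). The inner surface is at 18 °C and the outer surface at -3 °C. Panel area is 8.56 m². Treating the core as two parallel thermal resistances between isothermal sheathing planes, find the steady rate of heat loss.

Sheathing layers in series; stud and cavity paths in parallel between them.
R_inner = 0.012/(1.73×8.56) = 8.103×10^-4 K/W
R_stud  = 0.175/(41.9×0.22×8.56) = 0.002218 K/W
R_cav   = 0.175/(0.0488×0.78×8.56) = 0.5371 K/W
1/R_core = 1/R_stud + 1/R_cav → R_core = 0.002209 K/W
R_outer = 0.024/(0.125×8.56) = 0.02243 K/W
R_total = 0.02545 K/W
Q = ΔT/R_total = 21/0.02545

Q ≈ 825 W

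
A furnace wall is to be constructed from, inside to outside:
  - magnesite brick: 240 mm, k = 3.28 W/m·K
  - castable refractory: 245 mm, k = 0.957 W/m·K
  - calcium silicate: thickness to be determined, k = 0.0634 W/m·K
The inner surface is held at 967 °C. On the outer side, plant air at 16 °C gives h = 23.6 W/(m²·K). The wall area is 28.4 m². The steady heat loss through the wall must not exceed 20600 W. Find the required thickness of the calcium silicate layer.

Model the wall as resistances in series:
R_magnesite brick = L/(kA) = 0.24/(3.28×28.4) = 0.002576 K/W
R_castable refractory = L/(kA) = 0.245/(0.957×28.4) = 0.009014 K/W
R_outer film = 1/(h_o·A) = 1/(23.6×28.4) = 0.001492 K/W
Sum of the known resistances R_other = 0.01308 K/W
Required total resistance R_tot = ΔT/Q_allow = 951/20600 = 0.04617 K/W
R_calcium silicate = R_tot − R_other = 0.03308 K/W
L = R·k·A = 0.03308×0.0634×28.4

L ≈ 59.6 mm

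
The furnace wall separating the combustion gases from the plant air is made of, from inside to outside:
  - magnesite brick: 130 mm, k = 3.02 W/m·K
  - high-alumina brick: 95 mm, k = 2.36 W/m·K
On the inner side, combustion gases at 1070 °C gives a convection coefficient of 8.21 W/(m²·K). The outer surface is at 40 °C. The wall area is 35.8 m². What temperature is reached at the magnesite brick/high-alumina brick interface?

Treating each layer as a thermal resistance in series:
R_inner film = 1/(h_i·A) = 1/(8.21×35.8) = 0.003402 K/W
R_magnesite brick = L/(kA) = 0.13/(3.02×35.8) = 0.001202 K/W
R_high-alumina brick = L/(kA) = 0.095/(2.36×35.8) = 0.001124 K/W
R_total = 0.005729 K/W;  Q = ΔT/R_total = 1030/0.005729 = 179800 W
T_interface = T_inner − Q·ΣR(inner→interface) = 1070 − 180000×0.004605

T ≈ 242 °C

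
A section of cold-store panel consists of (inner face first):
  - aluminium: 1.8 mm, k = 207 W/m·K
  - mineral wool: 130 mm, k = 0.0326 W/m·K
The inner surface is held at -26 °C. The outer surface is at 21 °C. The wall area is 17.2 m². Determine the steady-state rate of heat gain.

Using the resistance-network approach (series):
R_aluminium = L/(kA) = 0.0018/(207×17.2) = 5.056×10^-7 K/W
R_mineral wool = L/(kA) = 0.13/(0.0326×17.2) = 0.2318 K/W
R_total = 0.2318 K/W
Q = ΔT / R_total = 47 / 0.2318

Q ≈ 203 W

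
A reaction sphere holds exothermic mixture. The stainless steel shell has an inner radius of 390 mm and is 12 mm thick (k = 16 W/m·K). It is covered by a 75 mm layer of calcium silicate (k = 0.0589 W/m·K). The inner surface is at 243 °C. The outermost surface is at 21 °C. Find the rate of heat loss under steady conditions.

Q ≈ 420 W

Spherical conduction: R = (1/r_in − 1/r_out)/(4πk) per layer; series-sum.
R_stainless steel shell = (1/0.39 − 1/0.402)/(4π×16) = 3.807×10^-4 K/W
R_calcium silicate = (1/0.402 − 1/0.477)/(4π×0.0589) = 0.5284 K/W
R_total = 0.5288 K/W
Q = ΔT/R_total = 222/0.5288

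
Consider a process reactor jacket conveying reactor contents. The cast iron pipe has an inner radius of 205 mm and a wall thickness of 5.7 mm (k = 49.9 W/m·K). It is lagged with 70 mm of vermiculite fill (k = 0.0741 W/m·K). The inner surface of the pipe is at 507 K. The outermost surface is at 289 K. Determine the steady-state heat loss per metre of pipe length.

q′ ≈ 354 W/m

Radial resistances (cylindrical: R_cond = ln(r_o/r_i)/(2πkL), R_conv = 1/(h·2πrL)):
R_cast iron pipe wall = ln(210.7/205)/(2π×49.9×1) = 8.747×10^-5 K/W
R_vermiculite fill = ln(280.7/210.7)/(2π×0.0741×1) = 0.6161 K/W
R_total = 0.6162 K/W
Q = ΔT/R_total = 218/0.6162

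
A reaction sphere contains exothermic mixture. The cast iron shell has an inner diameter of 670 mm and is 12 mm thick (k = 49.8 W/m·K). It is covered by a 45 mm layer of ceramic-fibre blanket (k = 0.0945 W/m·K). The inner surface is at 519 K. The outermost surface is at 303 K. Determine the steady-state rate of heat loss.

Q ≈ 775 W

Radial (spherical) resistances in series:
R_cast iron shell = (1/0.335 − 1/0.347)/(4π×49.8) = 1.65×10^-4 K/W
R_ceramic-fibre blanket = (1/0.347 − 1/0.392)/(4π×0.0945) = 0.2786 K/W
R_total = 0.2787 K/W
Q = ΔT/R_total = 216/0.2787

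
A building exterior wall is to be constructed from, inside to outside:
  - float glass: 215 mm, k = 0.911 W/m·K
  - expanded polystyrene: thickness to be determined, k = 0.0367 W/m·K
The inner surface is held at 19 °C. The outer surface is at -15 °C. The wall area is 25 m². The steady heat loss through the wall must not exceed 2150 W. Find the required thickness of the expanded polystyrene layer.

L ≈ 5.85 mm

Using the resistance-network approach (series):
R_float glass = L/(kA) = 0.215/(0.911×25) = 0.00944 K/W
Sum of the known resistances R_other = 0.00944 K/W
Required total resistance R_tot = ΔT/Q_allow = 34/2150 = 0.01581 K/W
R_expanded polystyrene = R_tot − R_other = 0.006374 K/W
L = R·k·A = 0.006374×0.0367×25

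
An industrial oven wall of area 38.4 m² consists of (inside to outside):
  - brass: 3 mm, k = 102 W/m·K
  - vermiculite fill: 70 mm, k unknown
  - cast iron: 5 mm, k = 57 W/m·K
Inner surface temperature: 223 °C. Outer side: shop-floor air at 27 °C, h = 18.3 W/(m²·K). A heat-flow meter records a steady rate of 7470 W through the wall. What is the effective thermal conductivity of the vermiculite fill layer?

Using the resistance-network approach (series):
R_brass = L/(kA) = 0.003/(102×38.4) = 7.659×10^-7 K/W
R_cast iron = L/(kA) = 0.005/(57×38.4) = 2.284×10^-6 K/W
R_outer film = 1/(h_o·A) = 1/(18.3×38.4) = 0.001423 K/W
Sum of known resistances R_other = 0.001426 K/W
Total R = ΔT/Q = 196/7470 = 0.02624 K/W
R_vermiculite fill = R_total − R_other = 0.02481 K/W
k = L/(R·A) = 0.07/(0.02481×38.4)

k ≈ 0.0735 W/(m·K)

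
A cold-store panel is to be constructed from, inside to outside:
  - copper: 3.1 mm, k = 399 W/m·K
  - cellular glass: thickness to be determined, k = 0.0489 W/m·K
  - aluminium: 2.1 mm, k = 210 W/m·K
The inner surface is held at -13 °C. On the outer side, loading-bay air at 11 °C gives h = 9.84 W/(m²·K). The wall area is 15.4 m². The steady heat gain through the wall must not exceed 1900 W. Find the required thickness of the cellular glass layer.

L ≈ 4.54 mm

Thermal resistances in series:
R_copper = L/(kA) = 0.0031/(399×15.4) = 5.045×10^-7 K/W
R_aluminium = L/(kA) = 0.0021/(210×15.4) = 6.494×10^-7 K/W
R_outer film = 1/(h_o·A) = 1/(9.84×15.4) = 0.006599 K/W
Sum of the known resistances R_other = 0.0066 K/W
Required total resistance R_tot = ΔT/Q_allow = 24/1900 = 0.01263 K/W
R_cellular glass = R_tot − R_other = 0.006031 K/W
L = R·k·A = 0.006031×0.0489×15.4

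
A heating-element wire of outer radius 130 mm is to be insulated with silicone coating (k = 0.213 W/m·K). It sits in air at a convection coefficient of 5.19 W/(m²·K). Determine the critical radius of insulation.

r_cr ≈ 41 mm

For a cylinder r_cr = k/h = 0.213/5.19
r_cr = 41 mm; since the bare radius (130 mm) is above r_cr, any added insulation will reduce heat loss.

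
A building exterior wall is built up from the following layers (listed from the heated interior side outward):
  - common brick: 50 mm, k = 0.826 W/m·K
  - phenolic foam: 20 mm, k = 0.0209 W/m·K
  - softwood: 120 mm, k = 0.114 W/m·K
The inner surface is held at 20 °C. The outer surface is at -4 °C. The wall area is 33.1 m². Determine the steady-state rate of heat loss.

Using the resistance-network approach (series):
R_common brick = L/(kA) = 0.05/(0.826×33.1) = 0.001829 K/W
R_phenolic foam = L/(kA) = 0.02/(0.0209×33.1) = 0.02891 K/W
R_softwood = L/(kA) = 0.12/(0.114×33.1) = 0.0318 K/W
R_total = 0.06254 K/W
Q = ΔT / R_total = 24 / 0.06254

Q ≈ 384 W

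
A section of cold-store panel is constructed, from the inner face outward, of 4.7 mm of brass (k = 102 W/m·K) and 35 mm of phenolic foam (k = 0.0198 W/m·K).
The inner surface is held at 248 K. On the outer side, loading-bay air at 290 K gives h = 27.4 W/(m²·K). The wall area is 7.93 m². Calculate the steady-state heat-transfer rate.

Q ≈ 185 W

Series thermal resistances:
R_brass = L/(kA) = 0.0047/(102×7.93) = 5.811×10^-6 K/W
R_phenolic foam = L/(kA) = 0.035/(0.0198×7.93) = 0.2229 K/W
R_outer film = 1/(h_o·A) = 1/(27.4×7.93) = 0.004602 K/W
R_total = 0.2275 K/W
Q = ΔT / R_total = 42 / 0.2275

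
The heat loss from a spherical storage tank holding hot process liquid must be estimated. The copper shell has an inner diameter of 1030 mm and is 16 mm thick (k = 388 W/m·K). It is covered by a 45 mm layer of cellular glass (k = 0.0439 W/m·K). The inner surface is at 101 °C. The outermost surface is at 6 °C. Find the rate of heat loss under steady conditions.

Q ≈ 356 W

Each spherical layer contributes R = (1/r_i − 1/r_o)/(4πk):
R_copper shell = (1/0.515 − 1/0.531)/(4π×388) = 1.2×10^-5 K/W
R_cellular glass = (1/0.531 − 1/0.576)/(4π×0.0439) = 0.2667 K/W
R_total = 0.2667 K/W
Q = ΔT/R_total = 95/0.2667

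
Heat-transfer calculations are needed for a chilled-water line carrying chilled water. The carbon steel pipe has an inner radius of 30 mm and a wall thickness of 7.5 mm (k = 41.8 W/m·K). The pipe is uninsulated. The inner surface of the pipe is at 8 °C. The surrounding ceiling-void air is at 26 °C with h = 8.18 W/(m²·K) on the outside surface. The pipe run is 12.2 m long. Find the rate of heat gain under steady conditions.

Q ≈ 423 W

For a radial system each layer contributes R = ln(r_out/r_in)/(2πkL); films add R = 1/(hA).
R_carbon steel pipe wall = ln(37.5/30)/(2π×41.8×12.2) = 6.964×10^-5 K/W
R_outer film = 1/(h_o·2πr_oL) = 1/(8.18×2π×0.0375×12.2) = 0.04253 K/W
R_total = 0.0426 K/W
Q = ΔT/R_total = 18/0.0426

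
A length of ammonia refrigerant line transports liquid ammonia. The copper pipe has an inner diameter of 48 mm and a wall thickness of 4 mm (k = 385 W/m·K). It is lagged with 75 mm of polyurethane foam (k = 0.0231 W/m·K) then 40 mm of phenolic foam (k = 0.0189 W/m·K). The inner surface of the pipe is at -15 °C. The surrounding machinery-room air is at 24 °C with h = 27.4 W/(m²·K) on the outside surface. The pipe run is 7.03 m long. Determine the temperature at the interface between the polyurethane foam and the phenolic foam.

For a radial system each layer contributes R = ln(r_out/r_in)/(2πkL); films add R = 1/(hA).
R_copper pipe wall = ln(28/24)/(2π×385×7.03) = 9.065×10^-6 K/W
R_polyurethane foam = ln(103/28)/(2π×0.0231×7.03) = 1.277 K/W
R_phenolic foam = ln(143/103)/(2π×0.0189×7.03) = 0.393 K/W
R_outer film = 1/(h_o·2πr_oL) = 1/(27.4×2π×0.143×7.03) = 0.005778 K/W
R_total = 1.675 K/W
Q = ΔT/R_total = 39/1.675
Q = 23.3 W
T_interface = T_inner + Q·ΣR(inner→interface) = -15 + 23.3×1.277

T ≈ 14.7 °C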